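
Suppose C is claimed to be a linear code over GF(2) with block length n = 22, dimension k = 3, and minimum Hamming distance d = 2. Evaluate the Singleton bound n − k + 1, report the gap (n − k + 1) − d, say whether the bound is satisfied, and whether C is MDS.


Singleton RHS = n − k + 1 = 20, slack = 18, bound satisfied, not MDS.

Singleton bound: d ≤ n − k + 1.
Here n = 22, k = 3, so n − k + 1 = 20.
Given d = 2, check d ≤ 20: YES.
Slack = (n − k + 1) − d = 18.
The code is NOT MDS (slack = 18 > 0).
Description: the claimed parameters are [22, 3, 2]_2; such a code would be non-MDS.


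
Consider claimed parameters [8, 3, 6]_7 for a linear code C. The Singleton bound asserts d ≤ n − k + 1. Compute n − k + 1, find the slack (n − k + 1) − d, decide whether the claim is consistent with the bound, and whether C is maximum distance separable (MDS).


Singleton RHS = n − k + 1 = 6, slack = 0, bound satisfied, MDS.

Singleton bound: d ≤ n − k + 1.
Here n = 8, k = 3, so n − k + 1 = 6.
Given d = 6, check d ≤ 6: YES.
Slack = (n − k + 1) − d = 0.
The code is MDS (slack = 0).
Description: the claimed parameters are [8, 3, 6]_7; such a code would be MDS (meets Singleton bound).


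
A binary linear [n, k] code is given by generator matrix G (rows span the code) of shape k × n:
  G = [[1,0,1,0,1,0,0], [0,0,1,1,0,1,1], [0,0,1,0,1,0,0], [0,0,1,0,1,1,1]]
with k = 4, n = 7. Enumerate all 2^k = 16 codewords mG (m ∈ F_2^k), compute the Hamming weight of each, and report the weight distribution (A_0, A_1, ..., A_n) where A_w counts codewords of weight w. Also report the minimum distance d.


Weight distribution: A_0 = 1, A_1 = 1, A_2 = 4, A_3 = 4, A_4 = 3, A_5 = 3. Minimum distance d = 1.

Enumerate all 2^4 = 16 messages m ∈ F_2^4.
For each, compute codeword c = mG in F_2^7, then tally its weight.
  m = 0000 → c = 0000000, weight = 0.
  m = 1000 → c = 1010100, weight = 3.
  m = 0100 → c = 0011011, weight = 4.
  m = 1100 → c = 1001111, weight = 5.
  m = 0010 → c = 0010100, weight = 2.
  m = 1010 → c = 1000000, weight = 1.
  m = 0110 → c = 0001111, weight = 4.
  m = 1110 → c = 1011011, weight = 5.
  m = 0001 → c = 0010111, weight = 4.
  m = 1001 → c = 1000011, weight = 3.
  m = 0101 → c = 0001100, weight = 2.
  m = 1101 → c = 1011000, weight = 3.
  m = 0011 → c = 0000011, weight = 2.
  m = 1011 → c = 1010111, weight = 5.
  m = 0111 → c = 0011000, weight = 2.
  m = 1111 → c = 1001100, weight = 3.
Tally weights:
  weight 0: 1 codewords.
  weight 1: 1 codewords.
  weight 2: 4 codewords.
  weight 3: 4 codewords.
  weight 4: 3 codewords.
  weight 5: 3 codewords.
Minimum distance d = smallest w > 0 with A_w > 0 = 1.
Sanity: Σ A_w = 16 = 2^4 = 16 ✓.


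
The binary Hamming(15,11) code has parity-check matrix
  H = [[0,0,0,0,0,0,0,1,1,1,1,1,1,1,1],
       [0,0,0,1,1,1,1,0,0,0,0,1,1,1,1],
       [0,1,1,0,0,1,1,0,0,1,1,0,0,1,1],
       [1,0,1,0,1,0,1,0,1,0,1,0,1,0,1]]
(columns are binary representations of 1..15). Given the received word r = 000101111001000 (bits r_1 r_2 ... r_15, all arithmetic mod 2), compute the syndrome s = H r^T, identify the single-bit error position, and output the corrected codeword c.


s = (1, 0, 0, 0)^T, error position = 8, corrected codeword c = 000101101001000

Compute s = H r^T mod 2 one row at a time:
  s_1 = 1 + 1 + 0 + 0 + 1 + 0 + 0 + 0 = 3 ≡ 1 (mod 2).
  s_2 = 1 + 0 + 1 + 1 + 1 + 0 + 0 + 0 = 4 ≡ 0 (mod 2).
  s_3 = 0 + 0 + 1 + 1 + 0 + 0 + 0 + 0 = 2 ≡ 0 (mod 2).
  s_4 = 0 + 0 + 0 + 1 + 1 + 0 + 0 + 0 = 2 ≡ 0 (mod 2).
s = (1, 0, 0, 0)^T — this equals column 8 of H (binary 1000), so error is at position 8.
Correct: flip bit 8 of r = 000101111001000 to get c = 000101101001000.


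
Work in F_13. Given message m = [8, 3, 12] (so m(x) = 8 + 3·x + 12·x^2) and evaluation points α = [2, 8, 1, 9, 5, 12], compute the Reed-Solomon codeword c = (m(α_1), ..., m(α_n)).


c = [10, 7, 10, 6, 11, 4]

Message polynomial: m(x) = 8 + 3·x + 12·x^2 (mod 13).
For each evaluation point α_i, compute m(α_i) mod 13:
  α_1 = 2: Horner steps 12 → 1 → 10, so m(2) = 10.
  α_2 = 8: Horner steps 12 → 8 → 7, so m(8) = 7.
  α_3 = 1: Horner steps 12 → 2 → 10, so m(1) = 10.
  α_4 = 9: Horner steps 12 → 7 → 6, so m(9) = 6.
  α_5 = 5: Horner steps 12 → 11 → 11, so m(5) = 11.
  α_6 = 12: Horner steps 12 → 4 → 4, so m(12) = 4.
Codeword c = [10, 7, 10, 6, 11, 4] ∈ F_13^6.


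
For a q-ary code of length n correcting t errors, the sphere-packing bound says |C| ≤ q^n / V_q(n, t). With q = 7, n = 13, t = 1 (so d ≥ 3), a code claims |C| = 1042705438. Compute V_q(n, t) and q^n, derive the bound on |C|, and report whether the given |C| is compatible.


V_q(n, t) = 79, q^n = 96889010407, Hamming bound = 1226443169, |C| = 1042705438 ≤ bound (satisfied).

Step 1: Compute V_q(n, t) = Σ_{j=0}^1 C(n, j) (q−1)^j.
  j = 0: C(13,0)·(6)^0 = 1·1 = 1.
  j = 1: C(13,1)·(6)^1 = 13·6 = 78.
  V_q(n, t) = 1 + 78 = 79.
Step 2: q^n = 7^13 = 96889010407.
Step 3: Hamming bound ⌊q^n / V_q(n,t)⌋ = ⌊96889010407/79⌋ = 1226443169.
Step 4: Compare |C| = 1042705438 to 1226443169: satisfied.
The claimed |C| lies below the Hamming bound.


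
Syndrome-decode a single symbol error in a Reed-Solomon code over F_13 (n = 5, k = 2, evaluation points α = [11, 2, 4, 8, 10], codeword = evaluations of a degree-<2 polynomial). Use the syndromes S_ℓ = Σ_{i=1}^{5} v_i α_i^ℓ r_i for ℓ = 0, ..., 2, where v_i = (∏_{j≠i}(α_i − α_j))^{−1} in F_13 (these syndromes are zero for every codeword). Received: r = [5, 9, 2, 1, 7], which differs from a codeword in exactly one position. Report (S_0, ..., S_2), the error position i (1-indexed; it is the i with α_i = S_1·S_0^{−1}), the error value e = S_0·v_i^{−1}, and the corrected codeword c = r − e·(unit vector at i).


S = (3, 7, 12), error at position 1, error magnitude e = 8, c = [10, 9, 2, 1, 7].

Step 1: column multipliers v_i = (∏_{j≠i}(α_i − α_j))^{−1} mod 13.
  i = 1 (α = 11): (11−2)(11−4)(11−8)(11−10) = 9·7·3·1 = 189 ≡ 7, so v_1 = 7^{−1} = 2 (mod 13).
  i = 2 (α = 2): (2−11)(2−4)(2−8)(2−10) = (−9)·(−2)·(−6)·(−8) = 864 ≡ 6, so v_2 = 6^{−1} = 11 (mod 13).
  i = 3 (α = 4): (4−11)(4−2)(4−8)(4−10) = (−7)·2·(−4)·(−6) = −336 ≡ 2, so v_3 = 2^{−1} = 7 (mod 13).
  i = 4 (α = 8): (8−11)(8−2)(8−4)(8−10) = (−3)·6·4·(−2) = 144 ≡ 1, so v_4 = 1^{−1} = 1 (mod 13).
  i = 5 (α = 10): (10−11)(10−2)(10−4)(10−8) = (−1)·8·6·2 = −96 ≡ 8, so v_5 = 8^{−1} = 5 (mod 13).
  v = [2, 11, 7, 1, 5].
Step 2: syndromes of r = [5, 9, 2, 1, 7] (all sums mod 13).
  S_0 = Σ v_i r_i = 2·5 + 11·9 + 7·2 + 1·1 + 5·7 = 159 ≡ 3.
  S_1 = Σ v_i α_i r_i = 2·11·5 + 11·2·9 + 7·4·2 + 1·8·1 + 5·10·7 = 722 ≡ 7.
  α_i^2 mod 13 = [4, 4, 3, 12, 9].
  S_2 = Σ v_i α_i^2 r_i = 2·4·5 + 11·4·9 + 7·3·2 + 1·12·1 + 5·9·7 = 805 ≡ 12.
  S = (3, 7, 12) ≠ 0, so r is not a codeword (an error is present).
Step 3: locate the error. For a single error e at position i, S_ℓ = v_i·e·α_i^ℓ, so α_err = S_1/S_0.
  S_0^{−1} = 3^{−1} = 9 (mod 13), so α_err = 7·9 = 63 ≡ 11 = α_1. Error position i = 1.
  Consistency check: S_2/S_1 = 12·2 = 24 ≡ 11 = α_err ✓ (single-error assumption holds).
Step 4: error magnitude e = S_0/v_1 = S_0·∏_{j≠1}(α_1 − α_j) = 3·7 = 21 ≡ 8 (mod 13).
Step 5: correct position 1: c_1 = r_1 − e = 5 − 8 ≡ 10 (mod 13). Hence c = [10, 9, 2, 1, 7].
  Check: interpolating c through the α_i gives m(x) = 3 + 3·x (degree < 2) with m(α_i) = c_i for every i, so c is indeed a codeword.


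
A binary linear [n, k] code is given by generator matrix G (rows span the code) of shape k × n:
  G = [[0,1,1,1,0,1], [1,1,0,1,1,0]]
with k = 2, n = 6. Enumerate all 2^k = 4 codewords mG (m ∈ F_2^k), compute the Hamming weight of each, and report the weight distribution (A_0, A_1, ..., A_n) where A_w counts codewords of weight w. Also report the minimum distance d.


Weight distribution: A_0 = 1, A_4 = 3. Minimum distance d = 4.

Enumerate all 2^2 = 4 messages m ∈ F_2^2.
For each, compute codeword c = mG in F_2^6, then tally its weight.
  m = 00 → c = 000000, weight = 0.
  m = 10 → c = 011101, weight = 4.
  m = 01 → c = 110110, weight = 4.
  m = 11 → c = 101011, weight = 4.
Tally weights:
  weight 0: 1 codewords.
  weight 4: 3 codewords.
Minimum distance d = smallest w > 0 with A_w > 0 = 4.
Sanity: Σ A_w = 4 = 2^2 = 4 ✓.


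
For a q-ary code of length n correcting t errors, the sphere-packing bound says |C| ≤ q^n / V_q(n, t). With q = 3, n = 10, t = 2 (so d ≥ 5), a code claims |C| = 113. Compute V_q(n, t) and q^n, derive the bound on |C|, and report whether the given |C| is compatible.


V_q(n, t) = 201, q^n = 59049, Hamming bound = 293, |C| = 113 ≤ bound (satisfied).

Step 1: Compute V_q(n, t) = Σ_{j=0}^2 C(n, j) (q−1)^j.
  j = 0: C(10,0)·(2)^0 = 1·1 = 1.
  j = 1: C(10,1)·(2)^1 = 10·2 = 20.
  j = 2: C(10,2)·(2)^2 = 45·4 = 180.
  V_q(n, t) = 1 + 20 + 180 = 201.
Step 2: q^n = 3^10 = 59049.
Step 3: Hamming bound ⌊q^n / V_q(n,t)⌋ = ⌊59049/201⌋ = 293.
Step 4: Compare |C| = 113 to 293: satisfied.
The claimed |C| lies below the Hamming bound.


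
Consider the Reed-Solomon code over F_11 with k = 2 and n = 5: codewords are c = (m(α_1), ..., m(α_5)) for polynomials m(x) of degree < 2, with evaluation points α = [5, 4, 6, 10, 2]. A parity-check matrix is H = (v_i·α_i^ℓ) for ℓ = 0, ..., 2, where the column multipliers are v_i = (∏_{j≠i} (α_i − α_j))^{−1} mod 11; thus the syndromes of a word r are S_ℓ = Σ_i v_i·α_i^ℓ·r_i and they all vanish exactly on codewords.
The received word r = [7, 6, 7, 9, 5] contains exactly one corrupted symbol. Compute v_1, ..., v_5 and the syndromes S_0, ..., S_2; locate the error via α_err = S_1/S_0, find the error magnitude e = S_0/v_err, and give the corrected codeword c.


S = (7, 2, 10), error at position 1, error magnitude e = 6, c = [1, 6, 7, 9, 5].

Step 1: column multipliers v_i = (∏_{j≠i}(α_i − α_j))^{−1} mod 11.
  i = 1 (α = 5): (5−4)(5−6)(5−10)(5−2) = 1·(−1)·(−5)·3 = 15 ≡ 4, so v_1 = 4^{−1} = 3 (mod 11).
  i = 2 (α = 4): (4−5)(4−6)(4−10)(4−2) = (−1)·(−2)·(−6)·2 = −24 ≡ 9, so v_2 = 9^{−1} = 5 (mod 11).
  i = 3 (α = 6): (6−5)(6−4)(6−10)(6−2) = 1·2·(−4)·4 = −32 ≡ 1, so v_3 = 1^{−1} = 1 (mod 11).
  i = 4 (α = 10): (10−5)(10−4)(10−6)(10−2) = 5·6·4·8 = 960 ≡ 3, so v_4 = 3^{−1} = 4 (mod 11).
  i = 5 (α = 2): (2−5)(2−4)(2−6)(2−10) = (−3)·(−2)·(−4)·(−8) = 192 ≡ 5, so v_5 = 5^{−1} = 9 (mod 11).
  v = [3, 5, 1, 4, 9].
Step 2: syndromes of r = [7, 6, 7, 9, 5] (all sums mod 11).
  S_0 = Σ v_i r_i = 3·7 + 5·6 + 1·7 + 4·9 + 9·5 = 139 ≡ 7.
  S_1 = Σ v_i α_i r_i = 3·5·7 + 5·4·6 + 1·6·7 + 4·10·9 + 9·2·5 = 717 ≡ 2.
  α_i^2 mod 11 = [3, 5, 3, 1, 4].
  S_2 = Σ v_i α_i^2 r_i = 3·3·7 + 5·5·6 + 1·3·7 + 4·1·9 + 9·4·5 = 450 ≡ 10.
  S = (7, 2, 10) ≠ 0, so r is not a codeword (an error is present).
Step 3: locate the error. For a single error e at position i, S_ℓ = v_i·e·α_i^ℓ, so α_err = S_1/S_0.
  S_0^{−1} = 7^{−1} = 8 (mod 11), so α_err = 2·8 = 16 ≡ 5 = α_1. Error position i = 1.
  Consistency check: S_2/S_1 = 10·6 = 60 ≡ 5 = α_err ✓ (single-error assumption holds).
Step 4: error magnitude e = S_0/v_1 = S_0·∏_{j≠1}(α_1 − α_j) = 7·4 = 28 ≡ 6 (mod 11).
Step 5: correct position 1: c_1 = r_1 − e = 7 − 6 ≡ 1 (mod 11). Hence c = [1, 6, 7, 9, 5].
  Check: interpolating c through the α_i gives m(x) = 4 + 6·x (degree < 2) with m(α_i) = c_i for every i, so c is indeed a codeword.


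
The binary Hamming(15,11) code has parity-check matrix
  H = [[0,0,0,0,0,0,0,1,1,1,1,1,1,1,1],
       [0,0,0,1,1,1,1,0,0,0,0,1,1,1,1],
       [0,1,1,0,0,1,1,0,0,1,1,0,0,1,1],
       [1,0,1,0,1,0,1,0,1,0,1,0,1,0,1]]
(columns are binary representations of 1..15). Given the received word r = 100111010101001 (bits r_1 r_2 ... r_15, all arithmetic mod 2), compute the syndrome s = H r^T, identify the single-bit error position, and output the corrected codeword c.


s = (0, 1, 1, 1)^T, error position = 7, corrected codeword c = 100111110101001

Compute s = H r^T mod 2 one row at a time:
  s_1 = 1 + 0 + 1 + 0 + 1 + 0 + 0 + 1 = 4 ≡ 0 (mod 2).
  s_2 = 1 + 1 + 1 + 0 + 1 + 0 + 0 + 1 = 5 ≡ 1 (mod 2).
  s_3 = 0 + 0 + 1 + 0 + 1 + 0 + 0 + 1 = 3 ≡ 1 (mod 2).
  s_4 = 1 + 0 + 1 + 0 + 0 + 0 + 0 + 1 = 3 ≡ 1 (mod 2).
s = (0, 1, 1, 1)^T — this equals column 7 of H (binary 0111), so error is at position 7.
Correct: flip bit 7 of r = 100111010101001 to get c = 100111110101001.


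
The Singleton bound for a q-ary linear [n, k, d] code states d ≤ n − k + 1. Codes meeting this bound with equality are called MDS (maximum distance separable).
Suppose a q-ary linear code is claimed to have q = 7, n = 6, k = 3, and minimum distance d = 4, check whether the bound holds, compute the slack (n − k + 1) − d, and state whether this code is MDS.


Singleton RHS = n − k + 1 = 4, slack = 0, bound satisfied, MDS.

Singleton bound: d ≤ n − k + 1.
Here n = 6, k = 3, so n − k + 1 = 4.
Given d = 4, check d ≤ 4: YES.
Slack = (n − k + 1) − d = 0.
The code is MDS (slack = 0).
Description: the claimed parameters are [6, 3, 4]_7; such a code would be MDS (meets Singleton bound).


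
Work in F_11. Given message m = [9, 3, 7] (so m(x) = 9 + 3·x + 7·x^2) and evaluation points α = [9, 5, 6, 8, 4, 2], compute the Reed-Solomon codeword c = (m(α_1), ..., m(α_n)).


c = [9, 1, 4, 8, 1, 10]

Message polynomial: m(x) = 9 + 3·x + 7·x^2 (mod 11).
For each evaluation point α_i, compute m(α_i) mod 11:
  α_1 = 9: Horner steps 7 → 0 → 9, so m(9) = 9.
  α_2 = 5: Horner steps 7 → 5 → 1, so m(5) = 1.
  α_3 = 6: Horner steps 7 → 1 → 4, so m(6) = 4.
  α_4 = 8: Horner steps 7 → 4 → 8, so m(8) = 8.
  α_5 = 4: Horner steps 7 → 9 → 1, so m(4) = 1.
  α_6 = 2: Horner steps 7 → 6 → 10, so m(2) = 10.
Codeword c = [9, 1, 4, 8, 1, 10] ∈ F_11^6.


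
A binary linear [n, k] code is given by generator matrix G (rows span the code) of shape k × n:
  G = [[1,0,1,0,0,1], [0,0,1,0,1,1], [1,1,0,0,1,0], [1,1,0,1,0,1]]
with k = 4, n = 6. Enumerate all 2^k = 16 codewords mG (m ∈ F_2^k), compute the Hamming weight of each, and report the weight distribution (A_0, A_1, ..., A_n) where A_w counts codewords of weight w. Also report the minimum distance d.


Weight distribution: A_0 = 1, A_1 = 1, A_2 = 2, A_3 = 6, A_4 = 5, A_5 = 1. Minimum distance d = 1.

Enumerate all 2^4 = 16 messages m ∈ F_2^4.
For each, compute codeword c = mG in F_2^6, then tally its weight.
  m = 0000 → c = 000000, weight = 0.
  m = 1000 → c = 101001, weight = 3.
  m = 0100 → c = 001011, weight = 3.
  m = 1100 → c = 100010, weight = 2.
  m = 0010 → c = 110010, weight = 3.
  m = 1010 → c = 011011, weight = 4.
  m = 0110 → c = 111001, weight = 4.
  m = 1110 → c = 010000, weight = 1.
  m = 0001 → c = 110101, weight = 4.
  m = 1001 → c = 011100, weight = 3.
  m = 0101 → c = 111110, weight = 5.
  m = 1101 → c = 010111, weight = 4.
  m = 0011 → c = 000111, weight = 3.
  m = 1011 → c = 101110, weight = 4.
  m = 0111 → c = 001100, weight = 2.
  m = 1111 → c = 100101, weight = 3.
Tally weights:
  weight 0: 1 codewords.
  weight 1: 1 codewords.
  weight 2: 2 codewords.
  weight 3: 6 codewords.
  weight 4: 5 codewords.
  weight 5: 1 codewords.
Minimum distance d = smallest w > 0 with A_w > 0 = 1.
Sanity: Σ A_w = 16 = 2^4 = 16 ✓.


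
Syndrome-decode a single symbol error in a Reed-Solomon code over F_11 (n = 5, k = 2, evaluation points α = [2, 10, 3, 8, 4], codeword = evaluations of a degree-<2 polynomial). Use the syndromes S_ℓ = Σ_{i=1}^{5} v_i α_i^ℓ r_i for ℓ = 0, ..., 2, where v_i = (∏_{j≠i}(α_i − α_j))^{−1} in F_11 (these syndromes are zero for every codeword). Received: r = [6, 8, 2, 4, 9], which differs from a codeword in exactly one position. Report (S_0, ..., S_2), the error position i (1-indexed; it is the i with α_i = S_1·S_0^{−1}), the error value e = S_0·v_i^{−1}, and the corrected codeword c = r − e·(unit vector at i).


S = (1, 10, 1), error at position 2, error magnitude e = 1, c = [6, 7, 2, 4, 9].

Step 1: column multipliers v_i = (∏_{j≠i}(α_i − α_j))^{−1} mod 11.
  i = 1 (α = 2): (2−10)(2−3)(2−8)(2−4) = (−8)·(−1)·(−6)·(−2) = 96 ≡ 8, so v_1 = 8^{−1} = 7 (mod 11).
  i = 2 (α = 10): (10−2)(10−3)(10−8)(10−4) = 8·7·2·6 = 672 ≡ 1, so v_2 = 1^{−1} = 1 (mod 11).
  i = 3 (α = 3): (3−2)(3−10)(3−8)(3−4) = 1·(−7)·(−5)·(−1) = −35 ≡ 9, so v_3 = 9^{−1} = 5 (mod 11).
  i = 4 (α = 8): (8−2)(8−10)(8−3)(8−4) = 6·(−2)·5·4 = −240 ≡ 2, so v_4 = 2^{−1} = 6 (mod 11).
  i = 5 (α = 4): (4−2)(4−10)(4−3)(4−8) = 2·(−6)·1·(−4) = 48 ≡ 4, so v_5 = 4^{−1} = 3 (mod 11).
  v = [7, 1, 5, 6, 3].
Step 2: syndromes of r = [6, 8, 2, 4, 9] (all sums mod 11).
  S_0 = Σ v_i r_i = 7·6 + 1·8 + 5·2 + 6·4 + 3·9 = 111 ≡ 1.
  S_1 = Σ v_i α_i r_i = 7·2·6 + 1·10·8 + 5·3·2 + 6·8·4 + 3·4·9 = 494 ≡ 10.
  α_i^2 mod 11 = [4, 1, 9, 9, 5].
  S_2 = Σ v_i α_i^2 r_i = 7·4·6 + 1·1·8 + 5·9·2 + 6·9·4 + 3·5·9 = 617 ≡ 1.
  S = (1, 10, 1) ≠ 0, so r is not a codeword (an error is present).
Step 3: locate the error. For a single error e at position i, S_ℓ = v_i·e·α_i^ℓ, so α_err = S_1/S_0.
  S_0^{−1} = 1^{−1} = 1 (mod 11), so α_err = 10·1 = 10 ≡ 10 = α_2. Error position i = 2.
  Consistency check: S_2/S_1 = 1·10 = 10 ≡ 10 = α_err ✓ (single-error assumption holds).
Step 4: error magnitude e = S_0/v_2 = S_0·∏_{j≠2}(α_2 − α_j) = 1·1 = 1 ≡ 1 (mod 11).
Step 5: correct position 2: c_2 = r_2 − e = 8 − 1 ≡ 7 (mod 11). Hence c = [6, 7, 2, 4, 9].
  Check: interpolating c through the α_i gives m(x) = 3 + 7·x (degree < 2) with m(α_i) = c_i for every i, so c is indeed a codeword.


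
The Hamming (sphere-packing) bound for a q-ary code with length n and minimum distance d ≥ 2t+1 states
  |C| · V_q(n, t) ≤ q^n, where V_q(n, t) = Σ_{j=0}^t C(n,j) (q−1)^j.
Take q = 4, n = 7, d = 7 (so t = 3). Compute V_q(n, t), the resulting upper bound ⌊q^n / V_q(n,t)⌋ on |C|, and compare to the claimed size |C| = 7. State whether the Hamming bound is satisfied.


V_q(n, t) = 1156, q^n = 16384, Hamming bound = 14, |C| = 7 ≤ bound (satisfied).

Step 1: Compute V_q(n, t) = Σ_{j=0}^3 C(n, j) (q−1)^j.
  j = 0: C(7,0)·(3)^0 = 1·1 = 1.
  j = 1: C(7,1)·(3)^1 = 7·3 = 21.
  j = 2: C(7,2)·(3)^2 = 21·9 = 189.
  j = 3: C(7,3)·(3)^3 = 35·27 = 945.
  V_q(n, t) = 1 + 21 + 189 + 945 = 1156.
Step 2: q^n = 4^7 = 16384.
Step 3: Hamming bound ⌊q^n / V_q(n,t)⌋ = ⌊16384/1156⌋ = 14.
Step 4: Compare |C| = 7 to 14: satisfied.
The claimed |C| lies below the Hamming bound.


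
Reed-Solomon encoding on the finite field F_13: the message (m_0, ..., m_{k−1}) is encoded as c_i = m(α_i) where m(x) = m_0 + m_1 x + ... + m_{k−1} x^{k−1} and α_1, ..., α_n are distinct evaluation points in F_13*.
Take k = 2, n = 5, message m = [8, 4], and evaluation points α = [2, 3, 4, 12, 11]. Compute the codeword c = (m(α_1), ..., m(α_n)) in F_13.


c = [3, 7, 11, 4, 0]

Message polynomial: m(x) = 8 + 4·x (mod 13).
For each evaluation point α_i, compute m(α_i) mod 13:
  α_1 = 2: Horner steps 4 → 3, so m(2) = 3.
  α_2 = 3: Horner steps 4 → 7, so m(3) = 7.
  α_3 = 4: Horner steps 4 → 11, so m(4) = 11.
  α_4 = 12: Horner steps 4 → 4, so m(12) = 4.
  α_5 = 11: Horner steps 4 → 0, so m(11) = 0.
Codeword c = [3, 7, 11, 4, 0] ∈ F_13^5.


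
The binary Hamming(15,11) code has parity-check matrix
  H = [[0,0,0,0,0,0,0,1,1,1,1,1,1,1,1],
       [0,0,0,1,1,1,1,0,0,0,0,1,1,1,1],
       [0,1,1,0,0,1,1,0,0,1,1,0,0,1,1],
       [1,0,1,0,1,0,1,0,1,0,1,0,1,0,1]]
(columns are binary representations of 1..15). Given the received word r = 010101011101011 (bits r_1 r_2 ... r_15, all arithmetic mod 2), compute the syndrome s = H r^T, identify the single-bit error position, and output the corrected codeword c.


s = (0, 1, 1, 0)^T, error position = 6, corrected codeword c = 010100011101011

Compute s = H r^T mod 2 one row at a time:
  s_1 = 1 + 1 + 1 + 0 + 1 + 0 + 1 + 1 = 6 ≡ 0 (mod 2).
  s_2 = 1 + 0 + 1 + 0 + 1 + 0 + 1 + 1 = 5 ≡ 1 (mod 2).
  s_3 = 1 + 0 + 1 + 0 + 1 + 0 + 1 + 1 = 5 ≡ 1 (mod 2).
  s_4 = 0 + 0 + 0 + 0 + 1 + 0 + 0 + 1 = 2 ≡ 0 (mod 2).
s = (0, 1, 1, 0)^T — this equals column 6 of H (binary 0110), so error is at position 6.
Correct: flip bit 6 of r = 010101011101011 to get c = 010100011101011.


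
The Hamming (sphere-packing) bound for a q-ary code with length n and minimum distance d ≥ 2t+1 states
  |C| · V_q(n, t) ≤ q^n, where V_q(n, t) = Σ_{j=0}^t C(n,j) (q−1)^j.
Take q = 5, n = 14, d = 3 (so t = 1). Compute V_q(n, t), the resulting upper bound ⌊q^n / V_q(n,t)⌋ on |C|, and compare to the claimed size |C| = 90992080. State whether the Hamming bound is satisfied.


V_q(n, t) = 57, q^n = 6103515625, Hamming bound = 107079221, |C| = 90992080 ≤ bound (satisfied).

Step 1: Compute V_q(n, t) = Σ_{j=0}^1 C(n, j) (q−1)^j.
  j = 0: C(14,0)·(4)^0 = 1·1 = 1.
  j = 1: C(14,1)·(4)^1 = 14·4 = 56.
  V_q(n, t) = 1 + 56 = 57.
Step 2: q^n = 5^14 = 6103515625.
Step 3: Hamming bound ⌊q^n / V_q(n,t)⌋ = ⌊6103515625/57⌋ = 107079221.
Step 4: Compare |C| = 90992080 to 107079221: satisfied.
The claimed |C| lies below the Hamming bound.


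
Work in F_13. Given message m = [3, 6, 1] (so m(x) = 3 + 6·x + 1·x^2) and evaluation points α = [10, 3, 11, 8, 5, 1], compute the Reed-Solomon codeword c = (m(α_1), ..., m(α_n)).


c = [7, 4, 8, 11, 6, 10]

Message polynomial: m(x) = 3 + 6·x + 1·x^2 (mod 13).
For each evaluation point α_i, compute m(α_i) mod 13:
  α_1 = 10: Horner steps 1 → 3 → 7, so m(10) = 7.
  α_2 = 3: Horner steps 1 → 9 → 4, so m(3) = 4.
  α_3 = 11: Horner steps 1 → 4 → 8, so m(11) = 8.
  α_4 = 8: Horner steps 1 → 1 → 11, so m(8) = 11.
  α_5 = 5: Horner steps 1 → 11 → 6, so m(5) = 6.
  α_6 = 1: Horner steps 1 → 7 → 10, so m(1) = 10.
Codeword c = [7, 4, 8, 11, 6, 10] ∈ F_13^6.


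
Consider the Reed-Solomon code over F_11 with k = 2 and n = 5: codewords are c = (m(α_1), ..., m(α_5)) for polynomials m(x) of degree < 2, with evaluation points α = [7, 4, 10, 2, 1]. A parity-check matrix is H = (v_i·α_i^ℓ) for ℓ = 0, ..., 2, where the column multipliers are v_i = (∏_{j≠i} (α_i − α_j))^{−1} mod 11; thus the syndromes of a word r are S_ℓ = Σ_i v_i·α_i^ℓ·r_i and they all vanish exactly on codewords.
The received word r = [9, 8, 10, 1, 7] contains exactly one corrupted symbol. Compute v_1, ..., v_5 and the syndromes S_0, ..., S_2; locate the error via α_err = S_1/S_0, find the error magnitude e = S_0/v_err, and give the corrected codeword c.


S = (7, 3, 6), error at position 4, error magnitude e = 1, c = [9, 8, 10, 0, 7].

Step 1: column multipliers v_i = (∏_{j≠i}(α_i − α_j))^{−1} mod 11.
  i = 1 (α = 7): (7−4)(7−10)(7−2)(7−1) = 3·(−3)·5·6 = −270 ≡ 5, so v_1 = 5^{−1} = 9 (mod 11).
  i = 2 (α = 4): (4−7)(4−10)(4−2)(4−1) = (−3)·(−6)·2·3 = 108 ≡ 9, so v_2 = 9^{−1} = 5 (mod 11).
  i = 3 (α = 10): (10−7)(10−4)(10−2)(10−1) = 3·6·8·9 = 1296 ≡ 9, so v_3 = 9^{−1} = 5 (mod 11).
  i = 4 (α = 2): (2−7)(2−4)(2−10)(2−1) = (−5)·(−2)·(−8)·1 = −80 ≡ 8, so v_4 = 8^{−1} = 7 (mod 11).
  i = 5 (α = 1): (1−7)(1−4)(1−10)(1−2) = (−6)·(−3)·(−9)·(−1) = 162 ≡ 8, so v_5 = 8^{−1} = 7 (mod 11).
  v = [9, 5, 5, 7, 7].
Step 2: syndromes of r = [9, 8, 10, 1, 7] (all sums mod 11).
  S_0 = Σ v_i r_i = 9·9 + 5·8 + 5·10 + 7·1 + 7·7 = 227 ≡ 7.
  S_1 = Σ v_i α_i r_i = 9·7·9 + 5·4·8 + 5·10·10 + 7·2·1 + 7·1·7 = 1290 ≡ 3.
  α_i^2 mod 11 = [5, 5, 1, 4, 1].
  S_2 = Σ v_i α_i^2 r_i = 9·5·9 + 5·5·8 + 5·1·10 + 7·4·1 + 7·1·7 = 732 ≡ 6.
  S = (7, 3, 6) ≠ 0, so r is not a codeword (an error is present).
Step 3: locate the error. For a single error e at position i, S_ℓ = v_i·e·α_i^ℓ, so α_err = S_1/S_0.
  S_0^{−1} = 7^{−1} = 8 (mod 11), so α_err = 3·8 = 24 ≡ 2 = α_4. Error position i = 4.
  Consistency check: S_2/S_1 = 6·4 = 24 ≡ 2 = α_err ✓ (single-error assumption holds).
Step 4: error magnitude e = S_0/v_4 = S_0·∏_{j≠4}(α_4 − α_j) = 7·8 = 56 ≡ 1 (mod 11).
Step 5: correct position 4: c_4 = r_4 − e = 1 − 1 ≡ 0 (mod 11). Hence c = [9, 8, 10, 0, 7].
  Check: interpolating c through the α_i gives m(x) = 3 + 4·x (degree < 2) with m(α_i) = c_i for every i, so c is indeed a codeword.


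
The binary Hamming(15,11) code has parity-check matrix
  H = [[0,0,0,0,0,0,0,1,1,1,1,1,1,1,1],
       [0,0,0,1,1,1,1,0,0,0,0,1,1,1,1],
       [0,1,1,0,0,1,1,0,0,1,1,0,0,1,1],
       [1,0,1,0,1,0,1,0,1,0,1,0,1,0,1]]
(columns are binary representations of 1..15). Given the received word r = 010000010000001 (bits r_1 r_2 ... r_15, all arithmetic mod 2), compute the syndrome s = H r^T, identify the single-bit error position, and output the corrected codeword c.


s = (0, 1, 0, 1)^T, error position = 5, corrected codeword c = 010010010000001

Compute s = H r^T mod 2 one row at a time:
  s_1 = 1 + 0 + 0 + 0 + 0 + 0 + 0 + 1 = 2 ≡ 0 (mod 2).
  s_2 = 0 + 0 + 0 + 0 + 0 + 0 + 0 + 1 = 1 ≡ 1 (mod 2).
  s_3 = 1 + 0 + 0 + 0 + 0 + 0 + 0 + 1 = 2 ≡ 0 (mod 2).
  s_4 = 0 + 0 + 0 + 0 + 0 + 0 + 0 + 1 = 1 ≡ 1 (mod 2).
s = (0, 1, 0, 1)^T — this equals column 5 of H (binary 0101), so error is at position 5.
Correct: flip bit 5 of r = 010000010000001 to get c = 010010010000001.


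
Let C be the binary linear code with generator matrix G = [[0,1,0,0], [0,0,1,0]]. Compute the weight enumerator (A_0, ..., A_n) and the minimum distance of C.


Weight distribution: A_0 = 1, A_1 = 2, A_2 = 1. Minimum distance d = 1.

Enumerate all 2^2 = 4 messages m ∈ F_2^2.
For each, compute codeword c = mG in F_2^4, then tally its weight.
  m = 00 → c = 0000, weight = 0.
  m = 10 → c = 0100, weight = 1.
  m = 01 → c = 0010, weight = 1.
  m = 11 → c = 0110, weight = 2.
Tally weights:
  weight 0: 1 codewords.
  weight 1: 2 codewords.
  weight 2: 1 codewords.
Minimum distance d = smallest w > 0 with A_w > 0 = 1.
Sanity: Σ A_w = 4 = 2^2 = 4 ✓.


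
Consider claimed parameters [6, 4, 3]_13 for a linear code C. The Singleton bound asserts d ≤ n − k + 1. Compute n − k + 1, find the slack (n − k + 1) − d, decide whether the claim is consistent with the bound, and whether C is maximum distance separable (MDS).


Singleton RHS = n − k + 1 = 3, slack = 0, bound satisfied, MDS.

Singleton bound: d ≤ n − k + 1.
Here n = 6, k = 4, so n − k + 1 = 3.
Given d = 3, check d ≤ 3: YES.
Slack = (n − k + 1) − d = 0.
The code is MDS (slack = 0).
Description: the claimed parameters are [6, 4, 3]_13; such a code would be MDS (meets Singleton bound).


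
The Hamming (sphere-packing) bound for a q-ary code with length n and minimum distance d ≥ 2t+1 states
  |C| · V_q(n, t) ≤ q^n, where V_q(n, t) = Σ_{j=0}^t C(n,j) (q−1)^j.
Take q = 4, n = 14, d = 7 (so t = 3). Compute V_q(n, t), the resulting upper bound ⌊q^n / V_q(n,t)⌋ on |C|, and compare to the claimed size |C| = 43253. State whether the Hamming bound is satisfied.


V_q(n, t) = 10690, q^n = 268435456, Hamming bound = 25110, |C| = 43253 > bound (violated).

Step 1: Compute V_q(n, t) = Σ_{j=0}^3 C(n, j) (q−1)^j.
  j = 0: C(14,0)·(3)^0 = 1·1 = 1.
  j = 1: C(14,1)·(3)^1 = 14·3 = 42.
  j = 2: C(14,2)·(3)^2 = 91·9 = 819.
  j = 3: C(14,3)·(3)^3 = 364·27 = 9828.
  V_q(n, t) = 1 + 42 + 819 + 9828 = 10690.
Step 2: q^n = 4^14 = 268435456.
Step 3: Hamming bound ⌊q^n / V_q(n,t)⌋ = ⌊268435456/10690⌋ = 25110.
Step 4: Compare |C| = 43253 to 25110: violated.
The claimed |C| lies above the Hamming bound, so no 4-ary code of length 14 with d ≥ 7 can have 43253 codewords.


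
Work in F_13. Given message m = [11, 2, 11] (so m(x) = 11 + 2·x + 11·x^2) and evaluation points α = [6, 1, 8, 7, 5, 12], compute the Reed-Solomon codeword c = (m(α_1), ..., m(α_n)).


c = [3, 11, 3, 5, 10, 7]

Message polynomial: m(x) = 11 + 2·x + 11·x^2 (mod 13).
For each evaluation point α_i, compute m(α_i) mod 13:
  α_1 = 6: Horner steps 11 → 3 → 3, so m(6) = 3.
  α_2 = 1: Horner steps 11 → 0 → 11, so m(1) = 11.
  α_3 = 8: Horner steps 11 → 12 → 3, so m(8) = 3.
  α_4 = 7: Horner steps 11 → 1 → 5, so m(7) = 5.
  α_5 = 5: Horner steps 11 → 5 → 10, so m(5) = 10.
  α_6 = 12: Horner steps 11 → 4 → 7, so m(12) = 7.
Codeword c = [3, 11, 3, 5, 10, 7] ∈ F_13^6.


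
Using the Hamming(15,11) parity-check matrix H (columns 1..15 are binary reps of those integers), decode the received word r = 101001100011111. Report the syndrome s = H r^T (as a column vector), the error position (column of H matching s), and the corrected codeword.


s = (1, 0, 0, 0)^T, error position = 8, corrected codeword c = 101001110011111

Compute s = H r^T mod 2 one row at a time:
  s_1 = 0 + 0 + 0 + 1 + 1 + 1 + 1 + 1 = 5 ≡ 1 (mod 2).
  s_2 = 0 + 0 + 1 + 1 + 1 + 1 + 1 + 1 = 6 ≡ 0 (mod 2).
  s_3 = 0 + 1 + 1 + 1 + 0 + 1 + 1 + 1 = 6 ≡ 0 (mod 2).
  s_4 = 1 + 1 + 0 + 1 + 0 + 1 + 1 + 1 = 6 ≡ 0 (mod 2).
s = (1, 0, 0, 0)^T — this equals column 8 of H (binary 1000), so error is at position 8.
Correct: flip bit 8 of r = 101001100011111 to get c = 101001110011111.


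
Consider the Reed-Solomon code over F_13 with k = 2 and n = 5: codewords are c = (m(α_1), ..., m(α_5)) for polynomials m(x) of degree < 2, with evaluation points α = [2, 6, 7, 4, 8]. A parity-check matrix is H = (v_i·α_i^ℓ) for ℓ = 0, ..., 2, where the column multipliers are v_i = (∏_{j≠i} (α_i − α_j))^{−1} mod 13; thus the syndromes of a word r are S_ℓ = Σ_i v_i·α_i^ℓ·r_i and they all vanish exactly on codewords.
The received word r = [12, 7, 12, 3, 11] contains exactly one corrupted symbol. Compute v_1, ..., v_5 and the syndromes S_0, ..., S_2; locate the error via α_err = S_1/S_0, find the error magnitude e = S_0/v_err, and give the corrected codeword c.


S = (5, 9, 11), error at position 3, error magnitude e = 3, c = [12, 7, 9, 3, 11].

Step 1: column multipliers v_i = (∏_{j≠i}(α_i − α_j))^{−1} mod 13.
  i = 1 (α = 2): (2−6)(2−7)(2−4)(2−8) = (−4)·(−5)·(−2)·(−6) = 240 ≡ 6, so v_1 = 6^{−1} = 11 (mod 13).
  i = 2 (α = 6): (6−2)(6−7)(6−4)(6−8) = 4·(−1)·2·(−2) = 16 ≡ 3, so v_2 = 3^{−1} = 9 (mod 13).
  i = 3 (α = 7): (7−2)(7−6)(7−4)(7−8) = 5·1·3·(−1) = −15 ≡ 11, so v_3 = 11^{−1} = 6 (mod 13).
  i = 4 (α = 4): (4−2)(4−6)(4−7)(4−8) = 2·(−2)·(−3)·(−4) = −48 ≡ 4, so v_4 = 4^{−1} = 10 (mod 13).
  i = 5 (α = 8): (8−2)(8−6)(8−7)(8−4) = 6·2·1·4 = 48 ≡ 9, so v_5 = 9^{−1} = 3 (mod 13).
  v = [11, 9, 6, 10, 3].
Step 2: syndromes of r = [12, 7, 12, 3, 11] (all sums mod 13).
  S_0 = Σ v_i r_i = 11·12 + 9·7 + 6·12 + 10·3 + 3·11 = 330 ≡ 5.
  S_1 = Σ v_i α_i r_i = 11·2·12 + 9·6·7 + 6·7·12 + 10·4·3 + 3·8·11 = 1530 ≡ 9.
  α_i^2 mod 13 = [4, 10, 10, 3, 12].
  S_2 = Σ v_i α_i^2 r_i = 11·4·12 + 9·10·7 + 6·10·12 + 10·3·3 + 3·12·11 = 2364 ≡ 11.
  S = (5, 9, 11) ≠ 0, so r is not a codeword (an error is present).
Step 3: locate the error. For a single error e at position i, S_ℓ = v_i·e·α_i^ℓ, so α_err = S_1/S_0.
  S_0^{−1} = 5^{−1} = 8 (mod 13), so α_err = 9·8 = 72 ≡ 7 = α_3. Error position i = 3.
  Consistency check: S_2/S_1 = 11·3 = 33 ≡ 7 = α_err ✓ (single-error assumption holds).
Step 4: error magnitude e = S_0/v_3 = S_0·∏_{j≠3}(α_3 − α_j) = 5·11 = 55 ≡ 3 (mod 13).
Step 5: correct position 3: c_3 = r_3 − e = 12 − 3 ≡ 9 (mod 13). Hence c = [12, 7, 9, 3, 11].
  Check: interpolating c through the α_i gives m(x) = 8 + 2·x (degree < 2) with m(α_i) = c_i for every i, so c is indeed a codeword.


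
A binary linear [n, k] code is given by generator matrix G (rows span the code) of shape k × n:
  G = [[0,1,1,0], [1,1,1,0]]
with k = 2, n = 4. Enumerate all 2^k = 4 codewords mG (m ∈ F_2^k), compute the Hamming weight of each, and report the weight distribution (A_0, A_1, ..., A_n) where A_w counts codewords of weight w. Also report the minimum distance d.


Weight distribution: A_0 = 1, A_1 = 1, A_2 = 1, A_3 = 1. Minimum distance d = 1.

Enumerate all 2^2 = 4 messages m ∈ F_2^2.
For each, compute codeword c = mG in F_2^4, then tally its weight.
  m = 00 → c = 0000, weight = 0.
  m = 10 → c = 0110, weight = 2.
  m = 01 → c = 1110, weight = 3.
  m = 11 → c = 1000, weight = 1.
Tally weights:
  weight 0: 1 codewords.
  weight 1: 1 codewords.
  weight 2: 1 codewords.
  weight 3: 1 codewords.
Minimum distance d = smallest w > 0 with A_w > 0 = 1.
Sanity: Σ A_w = 4 = 2^2 = 4 ✓.


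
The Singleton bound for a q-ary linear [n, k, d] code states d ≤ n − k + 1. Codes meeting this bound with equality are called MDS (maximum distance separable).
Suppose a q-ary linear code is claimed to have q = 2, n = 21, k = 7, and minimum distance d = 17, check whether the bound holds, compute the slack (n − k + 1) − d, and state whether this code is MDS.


Singleton RHS = n − k + 1 = 15, slack = -2, bound violated (no such code; not MDS).

Singleton bound: d ≤ n − k + 1.
Here n = 21, k = 7, so n − k + 1 = 15.
Given d = 17, check d ≤ 15: NO.
Slack = (n − k + 1) − d = -2.
The slack is negative: d = 17 exceeds n − k + 1 = 15 by 2, so the Singleton bound is violated and no linear [21, 7, 17]_2 code can exist. In particular it is not MDS (MDS requires d = n − k + 1 exactly).
Description: the claimed parameters are [21, 7, 17]_2; such a code would be impossible (violates the Singleton bound).


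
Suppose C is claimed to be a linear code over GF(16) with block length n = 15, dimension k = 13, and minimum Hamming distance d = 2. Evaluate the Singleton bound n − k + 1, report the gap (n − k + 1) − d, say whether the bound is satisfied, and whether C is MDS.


Singleton RHS = n − k + 1 = 3, slack = 1, bound satisfied, not MDS.

Singleton bound: d ≤ n − k + 1.
Here n = 15, k = 13, so n − k + 1 = 3.
Given d = 2, check d ≤ 3: YES.
Slack = (n − k + 1) − d = 1.
The code is NOT MDS (slack = 1 > 0).
Description: the claimed parameters are [15, 13, 2]_16; such a code would be non-MDS.


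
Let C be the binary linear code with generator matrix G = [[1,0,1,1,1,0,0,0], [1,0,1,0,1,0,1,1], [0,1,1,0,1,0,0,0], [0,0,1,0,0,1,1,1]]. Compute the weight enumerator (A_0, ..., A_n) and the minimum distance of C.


Weight distribution: A_0 = 1, A_3 = 5, A_4 = 5, A_5 = 2, A_6 = 2, A_7 = 1. Minimum distance d = 3.

Enumerate all 2^4 = 16 messages m ∈ F_2^4.
For each, compute codeword c = mG in F_2^8, then tally its weight.
  m = 0000 → c = 00000000, weight = 0.
  m = 1000 → c = 10111000, weight = 4.
  m = 0100 → c = 10101011, weight = 5.
  m = 1100 → c = 00010011, weight = 3.
  m = 0010 → c = 01101000, weight = 3.
  m = 1010 → c = 11010000, weight = 3.
  m = 0110 → c = 11000011, weight = 4.
  m = 1110 → c = 01111011, weight = 6.
  m = 0001 → c = 00100111, weight = 4.
  m = 1001 → c = 10011111, weight = 6.
  m = 0101 → c = 10001100, weight = 3.
  m = 1101 → c = 00110100, weight = 3.
  m = 0011 → c = 01001111, weight = 5.
  m = 1011 → c = 11110111, weight = 7.
  m = 0111 → c = 11100100, weight = 4.
  m = 1111 → c = 01011100, weight = 4.
Tally weights:
  weight 0: 1 codewords.
  weight 3: 5 codewords.
  weight 4: 5 codewords.
  weight 5: 2 codewords.
  weight 6: 2 codewords.
  weight 7: 1 codewords.
Minimum distance d = smallest w > 0 with A_w > 0 = 3.
Sanity: Σ A_w = 16 = 2^4 = 16 ✓.


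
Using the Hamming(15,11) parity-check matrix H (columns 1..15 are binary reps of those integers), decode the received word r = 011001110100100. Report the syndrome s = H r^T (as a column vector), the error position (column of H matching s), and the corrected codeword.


s = (1, 1, 1, 1)^T, error position = 15, corrected codeword c = 011001110100101

Compute s = H r^T mod 2 one row at a time:
  s_1 = 1 + 0 + 1 + 0 + 0 + 1 + 0 + 0 = 3 ≡ 1 (mod 2).
  s_2 = 0 + 0 + 1 + 1 + 0 + 1 + 0 + 0 = 3 ≡ 1 (mod 2).
  s_3 = 1 + 1 + 1 + 1 + 1 + 0 + 0 + 0 = 5 ≡ 1 (mod 2).
  s_4 = 0 + 1 + 0 + 1 + 0 + 0 + 1 + 0 = 3 ≡ 1 (mod 2).
s = (1, 1, 1, 1)^T — this equals column 15 of H (binary 1111), so error is at position 15.
Correct: flip bit 15 of r = 011001110100100 to get c = 011001110100101.


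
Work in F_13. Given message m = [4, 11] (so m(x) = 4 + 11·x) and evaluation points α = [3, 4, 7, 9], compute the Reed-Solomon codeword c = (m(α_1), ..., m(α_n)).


c = [11, 9, 3, 12]

Message polynomial: m(x) = 4 + 11·x (mod 13).
For each evaluation point α_i, compute m(α_i) mod 13:
  α_1 = 3: Horner steps 11 → 11, so m(3) = 11.
  α_2 = 4: Horner steps 11 → 9, so m(4) = 9.
  α_3 = 7: Horner steps 11 → 3, so m(7) = 3.
  α_4 = 9: Horner steps 11 → 12, so m(9) = 12.
Codeword c = [11, 9, 3, 12] ∈ F_13^4.


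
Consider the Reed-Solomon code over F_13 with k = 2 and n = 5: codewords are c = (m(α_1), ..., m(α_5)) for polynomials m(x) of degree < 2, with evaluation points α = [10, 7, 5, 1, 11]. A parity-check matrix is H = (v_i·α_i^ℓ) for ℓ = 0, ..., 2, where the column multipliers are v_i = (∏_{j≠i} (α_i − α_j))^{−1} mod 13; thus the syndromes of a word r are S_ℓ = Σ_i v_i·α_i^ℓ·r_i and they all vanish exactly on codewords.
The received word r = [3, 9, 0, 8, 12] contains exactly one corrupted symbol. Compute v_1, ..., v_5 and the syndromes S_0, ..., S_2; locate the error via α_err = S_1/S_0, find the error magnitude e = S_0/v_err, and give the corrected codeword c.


S = (4, 5, 3), error at position 5, error magnitude e = 11, c = [3, 9, 0, 8, 1].

Step 1: column multipliers v_i = (∏_{j≠i}(α_i − α_j))^{−1} mod 13.
  i = 1 (α = 10): (10−7)(10−5)(10−1)(10−11) = 3·5·9·(−1) = −135 ≡ 8, so v_1 = 8^{−1} = 5 (mod 13).
  i = 2 (α = 7): (7−10)(7−5)(7−1)(7−11) = (−3)·2·6·(−4) = 144 ≡ 1, so v_2 = 1^{−1} = 1 (mod 13).
  i = 3 (α = 5): (5−10)(5−7)(5−1)(5−11) = (−5)·(−2)·4·(−6) = −240 ≡ 7, so v_3 = 7^{−1} = 2 (mod 13).
  i = 4 (α = 1): (1−10)(1−7)(1−5)(1−11) = (−9)·(−6)·(−4)·(−10) = 2160 ≡ 2, so v_4 = 2^{−1} = 7 (mod 13).
  i = 5 (α = 11): (11−10)(11−7)(11−5)(11−1) = 1·4·6·10 = 240 ≡ 6, so v_5 = 6^{−1} = 11 (mod 13).
  v = [5, 1, 2, 7, 11].
Step 2: syndromes of r = [3, 9, 0, 8, 12] (all sums mod 13).
  S_0 = Σ v_i r_i = 5·3 + 1·9 + 2·0 + 7·8 + 11·12 = 212 ≡ 4.
  S_1 = Σ v_i α_i r_i = 5·10·3 + 1·7·9 + 2·5·0 + 7·1·8 + 11·11·12 = 1721 ≡ 5.
  α_i^2 mod 13 = [9, 10, 12, 1, 4].
  S_2 = Σ v_i α_i^2 r_i = 5·9·3 + 1·10·9 + 2·12·0 + 7·1·8 + 11·4·12 = 809 ≡ 3.
  S = (4, 5, 3) ≠ 0, so r is not a codeword (an error is present).
Step 3: locate the error. For a single error e at position i, S_ℓ = v_i·e·α_i^ℓ, so α_err = S_1/S_0.
  S_0^{−1} = 4^{−1} = 10 (mod 13), so α_err = 5·10 = 50 ≡ 11 = α_5. Error position i = 5.
  Consistency check: S_2/S_1 = 3·8 = 24 ≡ 11 = α_err ✓ (single-error assumption holds).
Step 4: error magnitude e = S_0/v_5 = S_0·∏_{j≠5}(α_5 − α_j) = 4·6 = 24 ≡ 11 (mod 13).
Step 5: correct position 5: c_5 = r_5 − e = 12 − 11 ≡ 1 (mod 13). Hence c = [3, 9, 0, 8, 1].
  Check: interpolating c through the α_i gives m(x) = 10 + 11·x (degree < 2) with m(α_i) = c_i for every i, so c is indeed a codeword.


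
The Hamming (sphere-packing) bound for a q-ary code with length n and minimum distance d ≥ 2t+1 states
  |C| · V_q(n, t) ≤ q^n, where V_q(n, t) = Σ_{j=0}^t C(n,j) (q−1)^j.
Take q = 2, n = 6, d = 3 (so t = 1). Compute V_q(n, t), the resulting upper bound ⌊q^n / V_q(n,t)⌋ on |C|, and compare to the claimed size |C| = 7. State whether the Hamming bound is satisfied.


V_q(n, t) = 7, q^n = 64, Hamming bound = 9, |C| = 7 ≤ bound (satisfied).

Step 1: Compute V_q(n, t) = Σ_{j=0}^1 C(n, j) (q−1)^j.
  j = 0: C(6,0)·(1)^0 = 1·1 = 1.
  j = 1: C(6,1)·(1)^1 = 6·1 = 6.
  V_q(n, t) = 1 + 6 = 7.
Step 2: q^n = 2^6 = 64.
Step 3: Hamming bound ⌊q^n / V_q(n,t)⌋ = ⌊64/7⌋ = 9.
Step 4: Compare |C| = 7 to 9: satisfied.
The claimed |C| lies below the Hamming bound.
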